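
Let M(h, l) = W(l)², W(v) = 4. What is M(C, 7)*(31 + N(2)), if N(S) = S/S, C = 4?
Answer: 512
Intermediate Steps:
M(h, l) = 16 (M(h, l) = 4² = 16)
N(S) = 1
M(C, 7)*(31 + N(2)) = 16*(31 + 1) = 16*32 = 512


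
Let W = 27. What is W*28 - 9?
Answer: 747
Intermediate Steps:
W*28 - 9 = 27*28 - 9 = 756 - 9 = 747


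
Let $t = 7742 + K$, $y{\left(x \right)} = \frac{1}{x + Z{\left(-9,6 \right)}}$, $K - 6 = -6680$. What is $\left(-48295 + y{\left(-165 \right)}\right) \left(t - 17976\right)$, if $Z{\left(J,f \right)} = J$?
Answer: $\frac{23680586758}{29} \approx 8.1657 \cdot 10^{8}$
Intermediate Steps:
$K = -6674$ ($K = 6 - 6680 = -6674$)
$y{\left(x \right)} = \frac{1}{-9 + x}$ ($y{\left(x \right)} = \frac{1}{x - 9} = \frac{1}{-9 + x}$)
$t = 1068$ ($t = 7742 - 6674 = 1068$)
$\left(-48295 + y{\left(-165 \right)}\right) \left(t - 17976\right) = \left(-48295 + \frac{1}{-9 - 165}\right) \left(1068 - 17976\right) = \left(-48295 + \frac{1}{-174}\right) \left(-16908\right) = \left(-48295 - \frac{1}{174}\right) \left(-16908\right) = \left(- \frac{8403331}{174}\right) \left(-16908\right) = \frac{23680586758}{29}$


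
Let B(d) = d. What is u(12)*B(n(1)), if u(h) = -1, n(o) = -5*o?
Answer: 5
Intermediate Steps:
u(12)*B(n(1)) = -(-5) = -1*(-5) = 5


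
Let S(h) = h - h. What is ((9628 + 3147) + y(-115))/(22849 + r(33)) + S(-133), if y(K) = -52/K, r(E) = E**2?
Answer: 1469177/2752870 ≈ 0.53369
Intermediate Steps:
S(h) = 0
((9628 + 3147) + y(-115))/(22849 + r(33)) + S(-133) = ((9628 + 3147) - 52/(-115))/(22849 + 33**2) + 0 = (12775 - 52*(-1/115))/(22849 + 1089) + 0 = (12775 + 52/115)/23938 + 0 = (1469177/115)*(1/23938) + 0 = 1469177/2752870 + 0 = 1469177/2752870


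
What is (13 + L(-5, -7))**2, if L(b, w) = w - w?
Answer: 169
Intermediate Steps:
L(b, w) = 0
(13 + L(-5, -7))**2 = (13 + 0)**2 = 13**2 = 169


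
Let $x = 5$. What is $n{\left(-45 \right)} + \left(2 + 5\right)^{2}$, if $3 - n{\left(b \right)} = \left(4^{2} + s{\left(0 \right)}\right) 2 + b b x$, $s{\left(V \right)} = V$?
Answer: $-10105$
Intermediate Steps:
$n{\left(b \right)} = -29 - 5 b^{2}$ ($n{\left(b \right)} = 3 - \left(\left(4^{2} + 0\right) 2 + b b 5\right) = 3 - \left(\left(16 + 0\right) 2 + b^{2} \cdot 5\right) = 3 - \left(16 \cdot 2 + 5 b^{2}\right) = 3 - \left(32 + 5 b^{2}\right) = -29 - 5 b^{2}$)
$n{\left(-45 \right)} + \left(2 + 5\right)^{2} = \left(-29 - 5 \left(-45\right)^{2}\right) + \left(2 + 5\right)^{2} = \left(-29 - 10125\right) + 7^{2} = \left(-29 - 10125\right) + 49 = -10154 + 49 = -10105$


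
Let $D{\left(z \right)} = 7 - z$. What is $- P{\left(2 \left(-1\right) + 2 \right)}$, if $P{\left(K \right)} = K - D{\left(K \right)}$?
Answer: $7$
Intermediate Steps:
$P{\left(K \right)} = -7 + 2 K$ ($P{\left(K \right)} = K - \left(7 - K\right) = K + \left(-7 + K\right) = -7 + 2 K$)
$- P{\left(2 \left(-1\right) + 2 \right)} = - (-7 + 2 \left(2 \left(-1\right) + 2\right)) = - (-7 + 2 \left(-2 + 2\right)) = - (-7 + 2 \cdot 0) = - (-7 + 0) = \left(-1\right) \left(-7\right) = 7$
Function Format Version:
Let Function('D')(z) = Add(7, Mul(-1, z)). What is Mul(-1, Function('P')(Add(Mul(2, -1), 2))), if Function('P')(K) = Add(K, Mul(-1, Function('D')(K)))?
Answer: 7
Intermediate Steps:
Function('P')(K) = Add(-7, Mul(2, K)) (Function('P')(K) = Add(K, Mul(-1, Add(7, Mul(-1, K)))) = Add(K, Add(-7, K)) = Add(-7, Mul(2, K)))
Mul(-1, Function('P')(Add(Mul(2, -1), 2))) = Mul(-1, Add(-7, Mul(2, Add(Mul(2, -1), 2)))) = Mul(-1, Add(-7, Mul(2, Add(-2, 2)))) = Mul(-1, Add(-7, Mul(2, 0))) = Mul(-1, Add(-7, 0)) = Mul(-1, -7) = 7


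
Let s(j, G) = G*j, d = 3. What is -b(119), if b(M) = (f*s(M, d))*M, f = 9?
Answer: -382347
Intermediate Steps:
b(M) = 27*M² (b(M) = (9*(3*M))*M = (27*M)*M = 27*M²)
-b(119) = -27*119² = -27*14161 = -1*382347 = -382347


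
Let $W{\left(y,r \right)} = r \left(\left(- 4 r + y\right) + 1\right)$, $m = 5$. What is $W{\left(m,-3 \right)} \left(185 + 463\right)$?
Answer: $-34992$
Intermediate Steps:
$W{\left(y,r \right)} = r \left(1 + y - 4 r\right)$ ($W{\left(y,r \right)} = r \left(\left(y - 4 r\right) + 1\right) = r \left(1 + y - 4 r\right)$)
$W{\left(m,-3 \right)} \left(185 + 463\right) = - 3 \left(1 + 5 - -12\right) \left(185 + 463\right) = - 3 \left(1 + 5 + 12\right) 648 = \left(-3\right) 18 \cdot 648 = \left(-54\right) 648 = -34992$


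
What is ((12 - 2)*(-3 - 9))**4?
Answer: 207360000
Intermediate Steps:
((12 - 2)*(-3 - 9))**4 = (10*(-12))**4 = (-120)**4 = 207360000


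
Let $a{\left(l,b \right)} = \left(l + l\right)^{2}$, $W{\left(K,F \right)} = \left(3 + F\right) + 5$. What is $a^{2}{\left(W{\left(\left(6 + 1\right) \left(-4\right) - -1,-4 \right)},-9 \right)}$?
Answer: $4096$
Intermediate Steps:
$W{\left(K,F \right)} = 8 + F$
$a{\left(l,b \right)} = 4 l^{2}$ ($a{\left(l,b \right)} = \left(2 l\right)^{2} = 4 l^{2}$)
$a^{2}{\left(W{\left(\left(6 + 1\right) \left(-4\right) - -1,-4 \right)},-9 \right)} = \left(4 \left(8 - 4\right)^{2}\right)^{2} = \left(4 \cdot 4^{2}\right)^{2} = \left(4 \cdot 16\right)^{2} = 64^{2} = 4096$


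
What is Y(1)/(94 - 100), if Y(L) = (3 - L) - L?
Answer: -⅙ ≈ -0.16667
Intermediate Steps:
Y(L) = 3 - 2*L
Y(1)/(94 - 100) = (3 - 2*1)/(94 - 100) = (3 - 2)/(-6) = -⅙*1 = -⅙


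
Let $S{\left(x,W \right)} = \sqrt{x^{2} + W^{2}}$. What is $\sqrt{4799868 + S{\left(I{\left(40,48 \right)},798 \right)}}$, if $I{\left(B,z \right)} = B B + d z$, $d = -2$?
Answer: $\sqrt{4799868 + 2 \sqrt{724705}} \approx 2191.3$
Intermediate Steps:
$I{\left(B,z \right)} = B^{2} - 2 z$ ($I{\left(B,z \right)} = B B - 2 z = B^{2} - 2 z$)
$S{\left(x,W \right)} = \sqrt{W^{2} + x^{2}}$
$\sqrt{4799868 + S{\left(I{\left(40,48 \right)},798 \right)}} = \sqrt{4799868 + \sqrt{798^{2} + \left(40^{2} - 96\right)^{2}}} = \sqrt{4799868 + \sqrt{636804 + \left(1600 - 96\right)^{2}}} = \sqrt{4799868 + \sqrt{636804 + 1504^{2}}} = \sqrt{4799868 + \sqrt{636804 + 2262016}} = \sqrt{4799868 + \sqrt{2898820}} = \sqrt{4799868 + 2 \sqrt{724705}}$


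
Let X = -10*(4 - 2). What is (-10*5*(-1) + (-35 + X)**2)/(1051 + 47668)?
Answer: 3075/48719 ≈ 0.063117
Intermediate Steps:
X = -20 (X = -10*2 = -20)
(-10*5*(-1) + (-35 + X)**2)/(1051 + 47668) = (-10*5*(-1) + (-35 - 20)**2)/(1051 + 47668) = (-50*(-1) + (-55)**2)/48719 = (50 + 3025)*(1/48719) = 3075*(1/48719) = 3075/48719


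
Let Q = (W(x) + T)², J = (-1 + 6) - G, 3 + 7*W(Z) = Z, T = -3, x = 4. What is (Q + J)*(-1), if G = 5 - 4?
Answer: -596/49 ≈ -12.163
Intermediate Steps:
G = 1
W(Z) = -3/7 + Z/7
J = 4 (J = (-1 + 6) - 1*1 = 5 - 1 = 4)
Q = 400/49 (Q = ((-3/7 + (⅐)*4) - 3)² = ((-3/7 + 4/7) - 3)² = (⅐ - 3)² = (-20/7)² = 400/49 ≈ 8.1633)
(Q + J)*(-1) = (400/49 + 4)*(-1) = (596/49)*(-1) = -596/49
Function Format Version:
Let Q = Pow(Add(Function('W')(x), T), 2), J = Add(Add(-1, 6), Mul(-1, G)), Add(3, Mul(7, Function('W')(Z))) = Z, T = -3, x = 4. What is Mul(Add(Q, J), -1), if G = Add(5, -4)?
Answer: Rational(-596, 49) ≈ -12.163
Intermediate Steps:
G = 1
Function('W')(Z) = Add(Rational(-3, 7), Mul(Rational(1, 7), Z))
J = 4 (J = Add(Add(-1, 6), Mul(-1, 1)) = Add(5, -1) = 4)
Q = Rational(400, 49) (Q = Pow(Add(Add(Rational(-3, 7), Mul(Rational(1, 7), 4)), -3), 2) = Pow(Add(Add(Rational(-3, 7), Rational(4, 7)), -3), 2) = Pow(Add(Rational(1, 7), -3), 2) = Pow(Rational(-20, 7), 2) = Rational(400, 49) ≈ 8.1633)
Mul(Add(Q, J), -1) = Mul(Add(Rational(400, 49), 4), -1) = Mul(Rational(596, 49), -1) = Rational(-596, 49)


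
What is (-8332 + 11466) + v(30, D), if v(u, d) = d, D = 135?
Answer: 3269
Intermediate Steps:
(-8332 + 11466) + v(30, D) = (-8332 + 11466) + 135 = 3134 + 135 = 3269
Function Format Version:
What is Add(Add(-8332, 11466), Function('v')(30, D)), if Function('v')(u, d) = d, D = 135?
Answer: 3269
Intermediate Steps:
Add(Add(-8332, 11466), Function('v')(30, D)) = Add(Add(-8332, 11466), 135) = Add(3134, 135) = 3269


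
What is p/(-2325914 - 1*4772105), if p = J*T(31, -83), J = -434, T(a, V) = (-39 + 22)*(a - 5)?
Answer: -191828/7098019 ≈ -0.027026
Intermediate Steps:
T(a, V) = 85 - 17*a (T(a, V) = -17*(-5 + a) = 85 - 17*a)
p = 191828 (p = -434*(85 - 17*31) = -434*(85 - 527) = -434*(-442) = 191828)
p/(-2325914 - 1*4772105) = 191828/(-2325914 - 1*4772105) = 191828/(-2325914 - 4772105) = 191828/(-7098019) = 191828*(-1/7098019) = -191828/7098019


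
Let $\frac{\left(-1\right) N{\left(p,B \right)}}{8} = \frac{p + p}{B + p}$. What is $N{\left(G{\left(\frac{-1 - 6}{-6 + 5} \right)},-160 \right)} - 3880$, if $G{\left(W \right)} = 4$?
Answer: $- \frac{151304}{39} \approx -3879.6$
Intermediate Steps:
$N{\left(p,B \right)} = - \frac{16 p}{B + p}$ ($N{\left(p,B \right)} = - 8 \frac{p + p}{B + p} = - 8 \frac{2 p}{B + p} = - \frac{16 p}{B + p}$)
$N{\left(G{\left(\frac{-1 - 6}{-6 + 5} \right)},-160 \right)} - 3880 = \left(-16\right) 4 \frac{1}{-160 + 4} - 3880 = \left(-16\right) 4 \frac{1}{-156} - 3880 = \left(-16\right) 4 \left(- \frac{1}{156}\right) - 3880 = \frac{16}{39} - 3880 = - \frac{151304}{39}$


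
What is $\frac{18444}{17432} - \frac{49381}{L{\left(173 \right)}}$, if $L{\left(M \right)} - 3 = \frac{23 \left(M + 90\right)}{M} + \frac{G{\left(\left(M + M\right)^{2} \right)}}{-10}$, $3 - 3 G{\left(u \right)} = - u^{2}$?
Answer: $\frac{11433732097340457}{10805321411422186} \approx 1.0582$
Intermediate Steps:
$G{\left(u \right)} = 1 + \frac{u^{2}}{3}$ ($G{\left(u \right)} = 1 - \frac{\left(-1\right) u^{2}}{3} = 1 + \frac{u^{2}}{3}$)
$L{\left(M \right)} = \frac{29}{10} - \frac{8 M^{4}}{15} + \frac{2070 + 23 M}{M}$ ($L{\left(M \right)} = 3 + \left(\frac{23 \left(M + 90\right)}{M} + \frac{1 + \frac{\left(\left(M + M\right)^{2}\right)^{2}}{3}}{-10}\right) = 3 + \left(\frac{23 \left(90 + M\right)}{M} + \left(1 + \frac{\left(\left(2 M\right)^{2}\right)^{2}}{3}\right) \left(- \frac{1}{10}\right)\right) = 3 + \left(\frac{2070 + 23 M}{M} + \left(1 + \frac{\left(4 M^{2}\right)^{2}}{3}\right) \left(- \frac{1}{10}\right)\right) = 3 + \left(\frac{2070 + 23 M}{M} + \left(1 + \frac{16 M^{4}}{3}\right) \left(- \frac{1}{10}\right)\right) = 3 - \left(\frac{1}{10} + \frac{8 M^{4}}{15} - \frac{2070 + 23 M}{M}\right) = \frac{29}{10} - \frac{8 M^{4}}{15} + \frac{2070 + 23 M}{M}$)
$\frac{18444}{17432} - \frac{49381}{L{\left(173 \right)}} = \frac{18444}{17432} - \frac{49381}{\frac{1}{30} \cdot \frac{1}{173} \left(62100 + 173 \left(777 - 16 \cdot 173^{4}\right)\right)} = 18444 \cdot \frac{1}{17432} - \frac{49381}{\frac{1}{30} \cdot \frac{1}{173} \left(62100 + 173 \left(777 - 14331920656\right)\right)} = \frac{4611}{4358} - \frac{49381}{\frac{1}{30} \cdot \frac{1}{173} \left(62100 + 173 \left(777 - 14331920656\right)\right)} = \frac{4611}{4358} - \frac{49381}{\frac{1}{30} \cdot \frac{1}{173} \left(62100 + 173 \left(-14331919879\right)\right)} = \frac{4611}{4358} - \frac{49381}{\frac{1}{30} \cdot \frac{1}{173} \left(62100 - 2479422139067\right)} = \frac{4611}{4358} - \frac{49381}{\frac{1}{30} \cdot \frac{1}{173} \left(-2479422076967\right)} = \frac{4611}{4358} - \frac{49381}{- \frac{2479422076967}{5190}} = \frac{4611}{4358} - - \frac{256287390}{2479422076967} = \frac{4611}{4358} + \frac{256287390}{2479422076967} = \frac{11433732097340457}{10805321411422186}$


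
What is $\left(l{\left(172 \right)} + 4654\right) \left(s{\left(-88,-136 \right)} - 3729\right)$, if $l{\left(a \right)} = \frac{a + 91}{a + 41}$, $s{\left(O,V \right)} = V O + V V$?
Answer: $\frac{26509490275}{213} \approx 1.2446 \cdot 10^{8}$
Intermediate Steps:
$s{\left(O,V \right)} = V^{2} + O V$ ($s{\left(O,V \right)} = O V + V^{2} = V^{2} + O V$)
$l{\left(a \right)} = \frac{91 + a}{41 + a}$
$\left(l{\left(172 \right)} + 4654\right) \left(s{\left(-88,-136 \right)} - 3729\right) = \left(\frac{91 + 172}{41 + 172} + 4654\right) \left(- 136 \left(-88 - 136\right) - 3729\right) = \left(\frac{1}{213} \cdot 263 + 4654\right) \left(\left(-136\right) \left(-224\right) - 3729\right) = \left(\frac{1}{213} \cdot 263 + 4654\right) \left(30464 - 3729\right) = \left(\frac{263}{213} + 4654\right) 26735 = \frac{991565}{213} \cdot 26735 = \frac{26509490275}{213}$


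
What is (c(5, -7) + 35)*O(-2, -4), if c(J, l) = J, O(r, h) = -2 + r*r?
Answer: 80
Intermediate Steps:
O(r, h) = -2 + r²
(c(5, -7) + 35)*O(-2, -4) = (5 + 35)*(-2 + (-2)²) = 40*(-2 + 4) = 40*2 = 80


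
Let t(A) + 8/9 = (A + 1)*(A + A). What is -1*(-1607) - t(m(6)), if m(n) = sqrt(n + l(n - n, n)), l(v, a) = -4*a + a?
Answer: 14687/9 - 4*I*sqrt(3) ≈ 1631.9 - 6.9282*I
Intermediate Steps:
l(v, a) = -3*a
m(n) = sqrt(2)*sqrt(-n) (m(n) = sqrt(n - 3*n) = sqrt(-2*n) = sqrt(2)*sqrt(-n))
t(A) = -8/9 + 2*A*(1 + A) (t(A) = -8/9 + (A + 1)*(A + A) = -8/9 + (1 + A)*(2*A) = -8/9 + 2*A*(1 + A))
-1*(-1607) - t(m(6)) = -1*(-1607) - (-8/9 + 2*(sqrt(2)*sqrt(-1*6)) + 2*(sqrt(2)*sqrt(-1*6))**2) = 1607 - (-8/9 + 2*(sqrt(2)*sqrt(-6)) + 2*(sqrt(2)*sqrt(-6))**2) = 1607 - (-8/9 + 2*(sqrt(2)*(I*sqrt(6))) + 2*(sqrt(2)*(I*sqrt(6)))**2) = 1607 - (-8/9 + 2*(2*I*sqrt(3)) + 2*(2*I*sqrt(3))**2) = 1607 - (-8/9 + 4*I*sqrt(3) + 2*(-12)) = 1607 - (-8/9 + 4*I*sqrt(3) - 24) = 1607 - (-224/9 + 4*I*sqrt(3)) = 1607 + (224/9 - 4*I*sqrt(3)) = 14687/9 - 4*I*sqrt(3)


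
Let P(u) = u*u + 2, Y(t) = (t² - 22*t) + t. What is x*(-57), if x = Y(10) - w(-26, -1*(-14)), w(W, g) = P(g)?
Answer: 17556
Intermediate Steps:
Y(t) = t² - 21*t
P(u) = 2 + u² (P(u) = u² + 2 = 2 + u²)
w(W, g) = 2 + g²
x = -308 (x = 10*(-21 + 10) - (2 + (-1*(-14))²) = 10*(-11) - (2 + 14²) = -110 - (2 + 196) = -110 - 1*198 = -110 - 198 = -308)
x*(-57) = -308*(-57) = 17556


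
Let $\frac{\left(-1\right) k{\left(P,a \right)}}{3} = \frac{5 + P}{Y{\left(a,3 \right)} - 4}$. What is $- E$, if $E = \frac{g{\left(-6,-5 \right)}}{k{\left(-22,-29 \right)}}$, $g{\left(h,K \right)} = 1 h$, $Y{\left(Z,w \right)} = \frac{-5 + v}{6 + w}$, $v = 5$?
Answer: $- \frac{8}{17} \approx -0.47059$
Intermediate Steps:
$Y{\left(Z,w \right)} = 0$ ($Y{\left(Z,w \right)} = \frac{-5 + 5}{6 + w} = \frac{0}{6 + w} = 0$)
$k{\left(P,a \right)} = \frac{15}{4} + \frac{3 P}{4}$ ($k{\left(P,a \right)} = - 3 \frac{5 + P}{0 - 4} = - 3 \frac{5 + P}{-4} = - 3 \left(5 + P\right) \left(- \frac{1}{4}\right) = - 3 \left(- \frac{5}{4} - \frac{P}{4}\right) = \frac{15}{4} + \frac{3 P}{4}$)
$g{\left(h,K \right)} = h$
$E = \frac{8}{17}$ ($E = - \frac{6}{\frac{15}{4} + \frac{3}{4} \left(-22\right)} = - \frac{6}{\frac{15}{4} - \frac{33}{2}} = - \frac{6}{- \frac{51}{4}} = \left(-6\right) \left(- \frac{4}{51}\right) = \frac{8}{17} \approx 0.47059$)
$- E = \left(-1\right) \frac{8}{17} = - \frac{8}{17}$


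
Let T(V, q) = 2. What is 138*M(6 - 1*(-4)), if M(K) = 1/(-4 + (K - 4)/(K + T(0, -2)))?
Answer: -276/7 ≈ -39.429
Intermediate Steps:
M(K) = 1/(-4 + (-4 + K)/(2 + K)) (M(K) = 1/(-4 + (K - 4)/(K + 2)) = 1/(-4 + (-4 + K)/(2 + K)))
138*M(6 - 1*(-4)) = 138*((-2 - (6 - 1*(-4)))/(3*(4 + (6 - 1*(-4))))) = 138*((-2 - (6 + 4))/(3*(4 + (6 + 4)))) = 138*((-2 - 1*10)/(3*(4 + 10))) = 138*((1/3)*(-2 - 10)/14) = 138*((1/3)*(1/14)*(-12)) = 138*(-2/7) = -276/7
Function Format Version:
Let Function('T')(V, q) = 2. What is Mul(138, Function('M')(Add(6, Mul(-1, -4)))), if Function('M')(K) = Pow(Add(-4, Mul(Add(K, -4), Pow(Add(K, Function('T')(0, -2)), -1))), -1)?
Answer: Rational(-276, 7) ≈ -39.429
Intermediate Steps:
Function('M')(K) = Pow(Add(-4, Mul(Pow(Add(2, K), -1), Add(-4, K))), -1) (Function('M')(K) = Pow(Add(-4, Mul(Add(K, -4), Pow(Add(K, 2), -1))), -1) = Pow(Add(-4, Mul(Add(-4, K), Pow(Add(2, K), -1))), -1) = Pow(Add(-4, Mul(Pow(Add(2, K), -1), Add(-4, K))), -1))
Mul(138, Function('M')(Add(6, Mul(-1, -4)))) = Mul(138, Mul(Rational(1, 3), Pow(Add(4, Add(6, Mul(-1, -4))), -1), Add(-2, Mul(-1, Add(6, Mul(-1, -4)))))) = Mul(138, Mul(Rational(1, 3), Pow(Add(4, Add(6, 4)), -1), Add(-2, Mul(-1, Add(6, 4))))) = Mul(138, Mul(Rational(1, 3), Pow(Add(4, 10), -1), Add(-2, Mul(-1, 10)))) = Mul(138, Mul(Rational(1, 3), Pow(14, -1), Add(-2, -10))) = Mul(138, Mul(Rational(1, 3), Rational(1, 14), -12)) = Mul(138, Rational(-2, 7)) = Rational(-276, 7)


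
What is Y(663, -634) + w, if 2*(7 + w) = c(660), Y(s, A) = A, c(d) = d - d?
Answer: -641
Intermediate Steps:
c(d) = 0
w = -7 (w = -7 + (½)*0 = -7 + 0 = -7)
Y(663, -634) + w = -634 - 7 = -641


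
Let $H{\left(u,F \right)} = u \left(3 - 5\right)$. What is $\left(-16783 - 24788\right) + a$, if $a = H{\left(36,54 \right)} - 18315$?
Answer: $-59958$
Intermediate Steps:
$H{\left(u,F \right)} = - 2 u$ ($H{\left(u,F \right)} = u \left(-2\right) = - 2 u$)
$a = -18387$ ($a = \left(-2\right) 36 - 18315 = -72 - 18315 = -18387$)
$\left(-16783 - 24788\right) + a = \left(-16783 - 24788\right) - 18387 = -41571 - 18387 = -59958$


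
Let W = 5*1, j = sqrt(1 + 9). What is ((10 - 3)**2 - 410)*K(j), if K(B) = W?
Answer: -1805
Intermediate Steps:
j = sqrt(10) ≈ 3.1623
W = 5
K(B) = 5
((10 - 3)**2 - 410)*K(j) = ((10 - 3)**2 - 410)*5 = (7**2 - 410)*5 = (49 - 410)*5 = -361*5 = -1805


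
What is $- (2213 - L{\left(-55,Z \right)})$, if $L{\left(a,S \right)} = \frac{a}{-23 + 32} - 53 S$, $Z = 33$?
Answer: $- \frac{35713}{9} \approx -3968.1$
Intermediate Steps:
$L{\left(a,S \right)} = - 53 S + \frac{a}{9}$ ($L{\left(a,S \right)} = \frac{a}{9} - 53 S = - 53 S + \frac{a}{9}$)
$- (2213 - L{\left(-55,Z \right)}) = - (2213 - \left(\left(-53\right) 33 + \frac{1}{9} \left(-55\right)\right)) = - (2213 - \left(-1749 - \frac{55}{9}\right)) = - (2213 - - \frac{15796}{9}) = - (2213 + \frac{15796}{9}) = \left(-1\right) \frac{35713}{9} = - \frac{35713}{9}$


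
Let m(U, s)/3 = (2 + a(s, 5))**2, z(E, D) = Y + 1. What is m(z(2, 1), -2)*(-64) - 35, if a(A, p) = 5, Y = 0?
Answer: -9443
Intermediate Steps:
z(E, D) = 1 (z(E, D) = 0 + 1 = 1)
m(U, s) = 147 (m(U, s) = 3*(2 + 5)**2 = 3*7**2 = 3*49 = 147)
m(z(2, 1), -2)*(-64) - 35 = 147*(-64) - 35 = -9408 - 35 = -9443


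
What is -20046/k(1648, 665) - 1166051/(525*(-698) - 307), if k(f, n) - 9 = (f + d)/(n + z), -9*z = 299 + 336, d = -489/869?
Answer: -11372262230054831/6690498189483 ≈ -1699.8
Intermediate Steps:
d = -489/869 (d = -489*1/869 = -489/869 ≈ -0.56272)
z = -635/9 (z = -(299 + 336)/9 = -⅑*635 = -635/9 ≈ -70.556)
k(f, n) = 9 + (-489/869 + f)/(-635/9 + n) (k(f, n) = 9 + (f - 489/869)/(n - 635/9) = 9 + (-489/869 + f)/(-635/9 + n))
-20046/k(1648, 665) - 1166051/(525*(-698) - 307) = -20046*869*(-635 + 9*665)/(9*(-552304 + 869*1648 + 7821*665)) - 1166051/(525*(-698) - 307) = -20046*869*(-635 + 5985)/(9*(-552304 + 1432112 + 5200965)) - 1166051/(-366450 - 307) = -20046/((9/869)*6080773/5350) - 1166051/(-366757) = -20046/((9/869)*(1/5350)*6080773) - 1166051*(-1/366757) = -20046/54726957/4649150 + 1166051/366757 = -20046*4649150/54726957 + 1166051/366757 = -31065620300/18242319 + 1166051/366757 = -11372262230054831/6690498189483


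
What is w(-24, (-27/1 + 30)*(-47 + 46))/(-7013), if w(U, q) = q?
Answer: 3/7013 ≈ 0.00042778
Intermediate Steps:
w(-24, (-27/1 + 30)*(-47 + 46))/(-7013) = ((-27/1 + 30)*(-47 + 46))/(-7013) = ((-27*1 + 30)*(-1))*(-1/7013) = ((-27 + 30)*(-1))*(-1/7013) = (3*(-1))*(-1/7013) = -3*(-1/7013) = 3/7013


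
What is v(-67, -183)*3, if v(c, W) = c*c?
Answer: 13467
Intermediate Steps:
v(c, W) = c²
v(-67, -183)*3 = (-67)²*3 = 4489*3 = 13467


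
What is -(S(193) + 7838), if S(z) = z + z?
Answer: -8224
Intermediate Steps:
S(z) = 2*z
-(S(193) + 7838) = -(2*193 + 7838) = -(386 + 7838) = -1*8224 = -8224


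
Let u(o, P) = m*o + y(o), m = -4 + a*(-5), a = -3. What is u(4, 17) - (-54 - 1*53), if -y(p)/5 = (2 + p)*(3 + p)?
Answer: -59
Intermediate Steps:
y(p) = -5*(2 + p)*(3 + p)
m = 11 (m = -4 - 3*(-5) = -4 + 15 = 11)
u(o, P) = -30 - 14*o - 5*o² (u(o, P) = 11*o + (-30 - 25*o - 5*o²) = -30 - 14*o - 5*o²)
u(4, 17) - (-54 - 1*53) = (-30 - 14*4 - 5*4²) - (-54 - 1*53) = (-30 - 56 - 5*16) - (-54 - 53) = (-30 - 56 - 80) - 1*(-107) = -166 + 107 = -59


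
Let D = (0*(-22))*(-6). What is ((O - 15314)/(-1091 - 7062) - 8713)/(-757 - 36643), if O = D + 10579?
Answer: 35516177/152461100 ≈ 0.23295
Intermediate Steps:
D = 0 (D = 0*(-6) = 0)
O = 10579 (O = 0 + 10579 = 10579)
((O - 15314)/(-1091 - 7062) - 8713)/(-757 - 36643) = ((10579 - 15314)/(-1091 - 7062) - 8713)/(-757 - 36643) = (-4735/(-8153) - 8713)/(-37400) = (-4735*(-1/8153) - 8713)*(-1/37400) = (4735/8153 - 8713)*(-1/37400) = -71032354/8153*(-1/37400) = 35516177/152461100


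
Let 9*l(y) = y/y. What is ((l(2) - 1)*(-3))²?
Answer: 64/9 ≈ 7.1111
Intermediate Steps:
l(y) = ⅑ (l(y) = (y/y)/9 = (⅑)*1 = ⅑)
((l(2) - 1)*(-3))² = ((⅑ - 1)*(-3))² = (-8/9*(-3))² = (8/3)² = 64/9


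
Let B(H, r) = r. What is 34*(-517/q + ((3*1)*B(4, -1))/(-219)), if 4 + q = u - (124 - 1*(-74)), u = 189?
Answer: 1283636/949 ≈ 1352.6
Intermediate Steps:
q = -13 (q = -4 + (189 - (124 - 1*(-74))) = -4 + (189 - (124 + 74)) = -4 + (189 - 1*198) = -4 + (189 - 198) = -4 - 9 = -13)
34*(-517/q + ((3*1)*B(4, -1))/(-219)) = 34*(-517/(-13) + ((3*1)*(-1))/(-219)) = 34*(-517*(-1/13) + (3*(-1))*(-1/219)) = 34*(517/13 - 3*(-1/219)) = 34*(517/13 + 1/73) = 34*(37754/949) = 1283636/949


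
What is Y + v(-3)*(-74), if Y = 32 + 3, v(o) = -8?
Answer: 627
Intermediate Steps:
Y = 35
Y + v(-3)*(-74) = 35 - 8*(-74) = 35 + 592 = 627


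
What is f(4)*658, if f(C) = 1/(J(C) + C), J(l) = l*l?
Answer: 329/10 ≈ 32.900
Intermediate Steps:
J(l) = l**2
f(C) = 1/(C + C**2) (f(C) = 1/(C**2 + C) = 1/(C + C**2))
f(4)*658 = (1/(4*(1 + 4)))*658 = ((1/4)/5)*658 = ((1/4)*(1/5))*658 = (1/20)*658 = 329/10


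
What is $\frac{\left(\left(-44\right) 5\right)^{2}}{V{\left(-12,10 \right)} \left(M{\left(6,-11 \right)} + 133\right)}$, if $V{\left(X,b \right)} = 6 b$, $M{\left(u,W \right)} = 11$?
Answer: $\frac{605}{108} \approx 5.6019$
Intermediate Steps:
$\frac{\left(\left(-44\right) 5\right)^{2}}{V{\left(-12,10 \right)} \left(M{\left(6,-11 \right)} + 133\right)} = \frac{\left(\left(-44\right) 5\right)^{2}}{6 \cdot 10 \left(11 + 133\right)} = \frac{\left(-220\right)^{2}}{60 \cdot 144} = \frac{48400}{8640} = 48400 \cdot \frac{1}{8640} = \frac{605}{108}$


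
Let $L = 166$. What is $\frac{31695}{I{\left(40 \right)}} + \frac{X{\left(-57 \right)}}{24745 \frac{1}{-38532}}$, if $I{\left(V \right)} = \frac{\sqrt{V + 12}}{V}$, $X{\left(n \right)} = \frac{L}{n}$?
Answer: $\frac{112216}{24745} + \frac{633900 \sqrt{13}}{13} \approx 1.7582 \cdot 10^{5}$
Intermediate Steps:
$X{\left(n \right)} = \frac{166}{n}$
$I{\left(V \right)} = \frac{\sqrt{12 + V}}{V}$
$\frac{31695}{I{\left(40 \right)}} + \frac{X{\left(-57 \right)}}{24745 \frac{1}{-38532}} = \frac{31695}{\frac{1}{40} \sqrt{12 + 40}} + \frac{166 \frac{1}{-57}}{24745 \frac{1}{-38532}} = \frac{31695}{\frac{1}{40} \sqrt{52}} + \frac{166 \left(- \frac{1}{57}\right)}{24745 \left(- \frac{1}{38532}\right)} = \frac{31695}{\frac{1}{40} \cdot 2 \sqrt{13}} - \frac{166}{57 \left(- \frac{24745}{38532}\right)} = \frac{31695}{\frac{1}{20} \sqrt{13}} - - \frac{112216}{24745} = 31695 \frac{20 \sqrt{13}}{13} + \frac{112216}{24745} = \frac{633900 \sqrt{13}}{13} + \frac{112216}{24745} = \frac{112216}{24745} + \frac{633900 \sqrt{13}}{13}$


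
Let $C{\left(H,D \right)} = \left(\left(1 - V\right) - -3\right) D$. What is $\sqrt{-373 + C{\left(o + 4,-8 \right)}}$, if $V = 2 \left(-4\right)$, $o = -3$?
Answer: $i \sqrt{469} \approx 21.656 i$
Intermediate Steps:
$V = -8$
$C{\left(H,D \right)} = 12 D$ ($C{\left(H,D \right)} = \left(\left(1 - -8\right) - -3\right) D = \left(\left(1 + 8\right) + 3\right) D = \left(9 + 3\right) D = 12 D$)
$\sqrt{-373 + C{\left(o + 4,-8 \right)}} = \sqrt{-373 + 12 \left(-8\right)} = \sqrt{-373 - 96} = \sqrt{-469} = i \sqrt{469}$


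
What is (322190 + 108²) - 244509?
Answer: 89345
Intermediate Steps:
(322190 + 108²) - 244509 = (322190 + 11664) - 244509 = 333854 - 244509 = 89345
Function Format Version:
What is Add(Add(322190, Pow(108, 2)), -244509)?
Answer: 89345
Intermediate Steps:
Add(Add(322190, Pow(108, 2)), -244509) = Add(Add(322190, 11664), -244509) = Add(333854, -244509) = 89345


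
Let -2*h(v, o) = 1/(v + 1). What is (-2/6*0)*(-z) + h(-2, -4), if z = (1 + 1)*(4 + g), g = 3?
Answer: 1/2 ≈ 0.50000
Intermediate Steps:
z = 14 (z = (1 + 1)*(4 + 3) = 2*7 = 14)
h(v, o) = -1/(2*(1 + v)) (h(v, o) = -1/(2*(v + 1)) = -1/(2*(1 + v)))
(-2/6*0)*(-z) + h(-2, -4) = (-2/6*0)*(-1*14) - 1/(2 + 2*(-2)) = (-2*1/6*0)*(-14) - 1/(2 - 4) = -1/3*0*(-14) - 1/(-2) = 0*(-14) - 1*(-1/2) = 0 + 1/2 = 1/2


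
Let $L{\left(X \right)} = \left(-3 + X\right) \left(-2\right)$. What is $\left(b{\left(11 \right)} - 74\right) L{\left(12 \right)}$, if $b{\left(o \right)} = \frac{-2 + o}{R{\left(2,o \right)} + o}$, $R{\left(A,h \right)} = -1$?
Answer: $\frac{6579}{5} \approx 1315.8$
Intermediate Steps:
$L{\left(X \right)} = 6 - 2 X$
$b{\left(o \right)} = \frac{-2 + o}{-1 + o}$
$\left(b{\left(11 \right)} - 74\right) L{\left(12 \right)} = \left(\frac{-2 + 11}{-1 + 11} - 74\right) \left(6 - 24\right) = \left(\frac{1}{10} \cdot 9 - 74\right) \left(6 - 24\right) = \left(\frac{1}{10} \cdot 9 - 74\right) \left(-18\right) = \left(\frac{9}{10} - 74\right) \left(-18\right) = \left(- \frac{731}{10}\right) \left(-18\right) = \frac{6579}{5}$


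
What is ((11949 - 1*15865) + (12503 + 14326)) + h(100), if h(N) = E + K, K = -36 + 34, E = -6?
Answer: 22905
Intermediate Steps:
K = -2
h(N) = -8 (h(N) = -6 - 2 = -8)
((11949 - 1*15865) + (12503 + 14326)) + h(100) = ((11949 - 1*15865) + (12503 + 14326)) - 8 = ((11949 - 15865) + 26829) - 8 = (-3916 + 26829) - 8 = 22913 - 8 = 22905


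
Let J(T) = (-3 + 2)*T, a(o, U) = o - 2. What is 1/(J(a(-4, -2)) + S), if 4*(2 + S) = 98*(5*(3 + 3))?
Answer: 1/739 ≈ 0.0013532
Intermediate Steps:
a(o, U) = -2 + o
J(T) = -T
S = 733 (S = -2 + (98*(5*(3 + 3)))/4 = -2 + (98*(5*6))/4 = -2 + (98*30)/4 = -2 + (¼)*2940 = -2 + 735 = 733)
1/(J(a(-4, -2)) + S) = 1/(-(-2 - 4) + 733) = 1/(-1*(-6) + 733) = 1/(6 + 733) = 1/739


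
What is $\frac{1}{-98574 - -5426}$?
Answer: $- \frac{1}{93148} \approx -1.0736 \cdot 10^{-5}$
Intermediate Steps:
$\frac{1}{-98574 - -5426} = \frac{1}{-98574 + \left(5460 - 34\right)} = \frac{1}{-98574 + 5426} = \frac{1}{-93148} = - \frac{1}{93148}$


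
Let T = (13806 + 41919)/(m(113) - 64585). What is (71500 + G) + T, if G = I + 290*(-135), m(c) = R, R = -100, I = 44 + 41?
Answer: 419600450/12937 ≈ 32434.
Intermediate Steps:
I = 85
m(c) = -100
T = -11145/12937 (T = (13806 + 41919)/(-100 - 64585) = 55725/(-64685) = 55725*(-1/64685) = -11145/12937 ≈ -0.86148)
G = -39065 (G = 85 + 290*(-135) = 85 - 39150 = -39065)
(71500 + G) + T = (71500 - 39065) - 11145/12937 = 32435 - 11145/12937 = 419600450/12937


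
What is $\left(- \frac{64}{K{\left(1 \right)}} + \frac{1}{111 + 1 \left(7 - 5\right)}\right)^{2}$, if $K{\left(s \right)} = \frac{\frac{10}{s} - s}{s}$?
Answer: $\frac{52171729}{1034289} \approx 50.442$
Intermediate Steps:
$K{\left(s \right)} = \frac{- s + \frac{10}{s}}{s}$
$\left(- \frac{64}{K{\left(1 \right)}} + \frac{1}{111 + 1 \left(7 - 5\right)}\right)^{2} = \left(- \frac{64}{-1 + 10 \cdot 1^{-2}} + \frac{1}{111 + 1 \left(7 - 5\right)}\right)^{2} = \left(- \frac{64}{-1 + 10 \cdot 1} + \frac{1}{111 + 1 \cdot 2}\right)^{2} = \left(- \frac{64}{-1 + 10} + \frac{1}{111 + 2}\right)^{2} = \left(- \frac{64}{9} + \frac{1}{113}\right)^{2} = \left(- \frac{7223}{1017}\right)^{2} = \frac{52171729}{1034289}$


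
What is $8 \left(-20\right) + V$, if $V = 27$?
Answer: $-133$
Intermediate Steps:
$8 \left(-20\right) + V = 8 \left(-20\right) + 27 = -160 + 27 = -133$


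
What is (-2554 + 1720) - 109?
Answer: -943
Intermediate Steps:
(-2554 + 1720) - 109 = -834 - 109 = -943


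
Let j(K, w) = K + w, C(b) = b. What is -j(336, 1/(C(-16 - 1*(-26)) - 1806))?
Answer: -603455/1796 ≈ -336.00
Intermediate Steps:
-j(336, 1/(C(-16 - 1*(-26)) - 1806)) = -(336 + 1/((-16 - 1*(-26)) - 1806)) = -(336 + 1/((-16 + 26) - 1806)) = -(336 + 1/(10 - 1806)) = -(336 + 1/(-1796)) = -(336 - 1/1796) = -1*603455/1796 = -603455/1796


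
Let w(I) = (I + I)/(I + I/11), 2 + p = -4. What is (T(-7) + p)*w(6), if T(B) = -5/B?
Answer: -407/42 ≈ -9.6905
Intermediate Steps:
p = -6 (p = -2 - 4 = -6)
w(I) = 11/6 (w(I) = (2*I)/(I + I*(1/11)) = (2*I)/(I + I/11) = (2*I)/((12*I/11)) = (2*I)*(11/(12*I)) = 11/6)
(T(-7) + p)*w(6) = (-5/(-7) - 6)*(11/6) = (-5*(-⅐) - 6)*(11/6) = (5/7 - 6)*(11/6) = -37/7*11/6 = -407/42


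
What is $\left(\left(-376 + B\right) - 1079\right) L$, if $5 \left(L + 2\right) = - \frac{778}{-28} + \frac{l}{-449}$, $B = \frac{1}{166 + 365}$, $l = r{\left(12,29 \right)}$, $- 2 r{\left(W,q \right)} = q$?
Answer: $- \frac{6181052744}{1192095} \approx -5185.0$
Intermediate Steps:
$r{\left(W,q \right)} = - \frac{q}{2}$
$l = - \frac{29}{2}$ ($l = \left(- \frac{1}{2}\right) 29 = - \frac{29}{2} \approx -14.5$)
$B = \frac{1}{531} \approx 0.0018832$
$L = \frac{56002}{15715}$ ($L = -2 + \frac{- \frac{778}{-28} - \frac{29}{2 \left(-449\right)}}{5} = -2 + \frac{\left(-778\right) \left(- \frac{1}{28}\right) - - \frac{29}{898}}{5} = -2 + \frac{\frac{389}{14} + \frac{29}{898}}{5} = -2 + \frac{1}{5} \cdot \frac{87432}{3143} = -2 + \frac{87432}{15715} = \frac{56002}{15715} \approx 3.5636$)
$\left(\left(-376 + B\right) - 1079\right) L = \left(\left(-376 + \frac{1}{531}\right) - 1079\right) \frac{56002}{15715} = \left(- \frac{199655}{531} - 1079\right) \frac{56002}{15715} = \left(- \frac{772604}{531}\right) \frac{56002}{15715} = - \frac{6181052744}{1192095}$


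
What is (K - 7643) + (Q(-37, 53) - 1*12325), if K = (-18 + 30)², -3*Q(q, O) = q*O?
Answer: -57511/3 ≈ -19170.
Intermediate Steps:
Q(q, O) = -O*q/3 (Q(q, O) = -q*O/3 = -O*q/3)
K = 144 (K = 12² = 144)
(K - 7643) + (Q(-37, 53) - 1*12325) = (144 - 7643) + (-⅓*53*(-37) - 1*12325) = -7499 + (1961/3 - 12325) = -7499 - 35014/3 = -57511/3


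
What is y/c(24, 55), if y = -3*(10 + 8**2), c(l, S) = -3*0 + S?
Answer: -222/55 ≈ -4.0364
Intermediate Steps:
c(l, S) = S (c(l, S) = 0 + S = S)
y = -222 (y = -3*(10 + 64) = -3*74 = -222)
y/c(24, 55) = -222/55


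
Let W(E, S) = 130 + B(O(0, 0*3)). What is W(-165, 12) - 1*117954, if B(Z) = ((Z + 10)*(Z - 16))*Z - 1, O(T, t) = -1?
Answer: -117672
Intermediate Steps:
B(Z) = -1 + Z*(-16 + Z)*(10 + Z) (B(Z) = ((10 + Z)*(-16 + Z))*Z - 1 = ((-16 + Z)*(10 + Z))*Z - 1 = Z*(-16 + Z)*(10 + Z) - 1 = -1 + Z*(-16 + Z)*(10 + Z))
W(E, S) = 282 (W(E, S) = 130 + (-1 + (-1)³ - 160*(-1) - 6*(-1)²) = 130 + (-1 - 1 + 160 - 6*1) = 130 + (-1 - 1 + 160 - 6) = 130 + 152 = 282)
W(-165, 12) - 1*117954 = 282 - 1*117954 = 282 - 117954 = -117672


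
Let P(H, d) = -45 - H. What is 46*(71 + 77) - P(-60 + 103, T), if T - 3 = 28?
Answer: 6896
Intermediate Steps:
T = 31 (T = 3 + 28 = 31)
46*(71 + 77) - P(-60 + 103, T) = 46*(71 + 77) - (-45 - (-60 + 103)) = 46*148 - (-45 - 1*43) = 6808 - (-45 - 43) = 6808 - 1*(-88) = 6808 + 88 = 6896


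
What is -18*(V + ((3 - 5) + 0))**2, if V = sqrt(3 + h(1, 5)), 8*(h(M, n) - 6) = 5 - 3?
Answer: -477/2 + 36*sqrt(37) ≈ -19.521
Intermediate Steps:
h(M, n) = 25/4 (h(M, n) = 6 + (5 - 3)/8 = 6 + (1/8)*2 = 6 + 1/4 = 25/4)
V = sqrt(37)/2 (V = sqrt(3 + 25/4) = sqrt(37/4) = sqrt(37)/2 ≈ 3.0414)
-18*(V + ((3 - 5) + 0))**2 = -18*(sqrt(37)/2 + ((3 - 5) + 0))**2 = -18*(sqrt(37)/2 + (-2 + 0))**2 = -18*(sqrt(37)/2 - 2)**2 = -18*(-2 + sqrt(37)/2)**2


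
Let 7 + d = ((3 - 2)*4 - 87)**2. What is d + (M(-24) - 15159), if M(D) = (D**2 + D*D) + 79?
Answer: -7046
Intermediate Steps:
d = 6882 (d = -7 + ((3 - 2)*4 - 87)**2 = -7 + (1*4 - 87)**2 = -7 + (4 - 87)**2 = -7 + (-83)**2 = -7 + 6889 = 6882)
M(D) = 79 + 2*D**2 (M(D) = (D**2 + D**2) + 79 = 2*D**2 + 79 = 79 + 2*D**2)
d + (M(-24) - 15159) = 6882 + ((79 + 2*(-24)**2) - 15159) = 6882 + ((79 + 2*576) - 15159) = 6882 + ((79 + 1152) - 15159) = 6882 + (1231 - 15159) = 6882 - 13928 = -7046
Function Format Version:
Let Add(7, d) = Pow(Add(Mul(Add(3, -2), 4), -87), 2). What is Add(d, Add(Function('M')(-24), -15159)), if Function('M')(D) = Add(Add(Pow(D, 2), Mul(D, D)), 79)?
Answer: -7046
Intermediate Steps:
d = 6882 (d = Add(-7, Pow(Add(Mul(Add(3, -2), 4), -87), 2)) = Add(-7, Pow(Add(Mul(1, 4), -87), 2)) = Add(-7, Pow(Add(4, -87), 2)) = Add(-7, Pow(-83, 2)) = Add(-7, 6889) = 6882)
Function('M')(D) = Add(79, Mul(2, Pow(D, 2))) (Function('M')(D) = Add(Add(Pow(D, 2), Pow(D, 2)), 79) = Add(Mul(2, Pow(D, 2)), 79) = Add(79, Mul(2, Pow(D, 2))))
Add(d, Add(Function('M')(-24), -15159)) = Add(6882, Add(Add(79, Mul(2, Pow(-24, 2))), -15159)) = Add(6882, Add(Add(79, Mul(2, 576)), -15159)) = Add(6882, Add(Add(79, 1152), -15159)) = Add(6882, Add(1231, -15159)) = Add(6882, -13928) = -7046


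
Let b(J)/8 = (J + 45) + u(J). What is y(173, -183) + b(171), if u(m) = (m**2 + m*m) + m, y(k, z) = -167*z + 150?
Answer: 501663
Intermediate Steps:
y(k, z) = 150 - 167*z
u(m) = m + 2*m**2 (u(m) = (m**2 + m**2) + m = 2*m**2 + m = m + 2*m**2)
b(J) = 360 + 8*J + 8*J*(1 + 2*J) (b(J) = 8*((J + 45) + J*(1 + 2*J)) = 8*((45 + J) + J*(1 + 2*J)) = 8*(45 + J + J*(1 + 2*J)) = 360 + 8*J + 8*J*(1 + 2*J))
y(173, -183) + b(171) = (150 - 167*(-183)) + (360 + 16*171 + 16*171**2) = (150 + 30561) + (360 + 2736 + 16*29241) = 30711 + (360 + 2736 + 467856) = 30711 + 470952 = 501663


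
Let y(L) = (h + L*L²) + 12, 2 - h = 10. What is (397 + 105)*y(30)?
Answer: 13556008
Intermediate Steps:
h = -8 (h = 2 - 1*10 = 2 - 10 = -8)
y(L) = 4 + L³ (y(L) = (-8 + L*L²) + 12 = (-8 + L³) + 12 = 4 + L³)
(397 + 105)*y(30) = (397 + 105)*(4 + 30³) = 502*(4 + 27000) = 502*27004 = 13556008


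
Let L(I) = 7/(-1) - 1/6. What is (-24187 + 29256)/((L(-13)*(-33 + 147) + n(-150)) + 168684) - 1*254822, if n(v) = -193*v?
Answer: -50153296505/196817 ≈ -2.5482e+5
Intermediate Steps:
L(I) = -43/6 (L(I) = 7*(-1) - 1*⅙ = -7 - ⅙ = -43/6)
(-24187 + 29256)/((L(-13)*(-33 + 147) + n(-150)) + 168684) - 1*254822 = (-24187 + 29256)/((-43*(-33 + 147)/6 - 193*(-150)) + 168684) - 1*254822 = 5069/((-43/6*114 + 28950) + 168684) - 254822 = 5069/((-817 + 28950) + 168684) - 254822 = 5069/(28133 + 168684) - 254822 = 5069/196817 - 254822 = -50153296505/196817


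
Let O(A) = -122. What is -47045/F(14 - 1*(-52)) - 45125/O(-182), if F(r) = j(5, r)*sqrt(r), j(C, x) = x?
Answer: 45125/122 - 47045*sqrt(66)/4356 ≈ 282.14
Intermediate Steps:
F(r) = r**(3/2) (F(r) = r*sqrt(r) = r**(3/2))
-47045/F(14 - 1*(-52)) - 45125/O(-182) = -47045/(14 - 1*(-52))**(3/2) - 45125/(-122) = -47045/(14 + 52)**(3/2) - 45125*(-1/122) = -47045*sqrt(66)/4356 + 45125/122 = 45125/122 - 47045*sqrt(66)/4356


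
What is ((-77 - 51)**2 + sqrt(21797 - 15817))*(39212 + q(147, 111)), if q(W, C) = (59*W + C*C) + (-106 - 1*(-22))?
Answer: 985038848 + 120244*sqrt(1495) ≈ 9.8969e+8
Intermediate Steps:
q(W, C) = -84 + C**2 + 59*W (q(W, C) = (59*W + C**2) + (-106 + 22) = (C**2 + 59*W) - 84 = -84 + C**2 + 59*W)
((-77 - 51)**2 + sqrt(21797 - 15817))*(39212 + q(147, 111)) = ((-77 - 51)**2 + sqrt(21797 - 15817))*(39212 + (-84 + 111**2 + 59*147)) = ((-128)**2 + sqrt(5980))*(39212 + (-84 + 12321 + 8673)) = (16384 + 2*sqrt(1495))*(39212 + 20910) = (16384 + 2*sqrt(1495))*60122 = 985038848 + 120244*sqrt(1495)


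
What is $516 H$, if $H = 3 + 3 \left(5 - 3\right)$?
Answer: $4644$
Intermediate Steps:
$H = 9$ ($H = 3 + 3 \cdot 2 = 3 + 6 = 9$)
$516 H = 516 \cdot 9 = 4644$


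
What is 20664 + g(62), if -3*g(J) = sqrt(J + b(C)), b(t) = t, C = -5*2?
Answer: 20664 - 2*sqrt(13)/3 ≈ 20662.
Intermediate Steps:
C = -10
g(J) = -sqrt(-10 + J)/3 (g(J) = -sqrt(J - 10)/3 = -sqrt(-10 + J)/3)
20664 + g(62) = 20664 - sqrt(-10 + 62)/3 = 20664 - 2*sqrt(13)/3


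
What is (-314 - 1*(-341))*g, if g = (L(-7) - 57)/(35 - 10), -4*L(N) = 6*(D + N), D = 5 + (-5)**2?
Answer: -4941/50 ≈ -98.820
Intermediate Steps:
D = 30 (D = 5 + 25 = 30)
L(N) = -45 - 3*N/2 (L(N) = -3*(30 + N)/2 = -(180 + 6*N)/4 = -45 - 3*N/2)
g = -183/50 (g = ((-45 - 3/2*(-7)) - 57)/(35 - 10) = ((-45 + 21/2) - 57)/25 = (-69/2 - 57)*(1/25) = -183/2*1/25 = -183/50 ≈ -3.6600)
(-314 - 1*(-341))*g = (-314 - 1*(-341))*(-183/50) = (-314 + 341)*(-183/50) = 27*(-183/50) = -4941/50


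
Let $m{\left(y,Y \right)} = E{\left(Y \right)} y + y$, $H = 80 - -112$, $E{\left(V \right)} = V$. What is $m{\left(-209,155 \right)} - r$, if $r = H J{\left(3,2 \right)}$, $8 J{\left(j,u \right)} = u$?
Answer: $-32652$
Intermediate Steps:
$J{\left(j,u \right)} = \frac{u}{8}$
$H = 192$ ($H = 80 + 112 = 192$)
$m{\left(y,Y \right)} = y + Y y$ ($m{\left(y,Y \right)} = Y y + y = y + Y y$)
$r = 48$ ($r = 192 \cdot \frac{1}{8} \cdot 2 = 192 \cdot \frac{1}{4} = 48$)
$m{\left(-209,155 \right)} - r = - 209 \left(1 + 155\right) - 48 = \left(-209\right) 156 - 48 = -32604 - 48 = -32652$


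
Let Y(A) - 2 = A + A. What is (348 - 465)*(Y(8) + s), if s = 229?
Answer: -28899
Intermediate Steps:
Y(A) = 2 + 2*A (Y(A) = 2 + (A + A) = 2 + 2*A)
(348 - 465)*(Y(8) + s) = (348 - 465)*((2 + 2*8) + 229) = -117*((2 + 16) + 229) = -117*(18 + 229) = -117*247 = -28899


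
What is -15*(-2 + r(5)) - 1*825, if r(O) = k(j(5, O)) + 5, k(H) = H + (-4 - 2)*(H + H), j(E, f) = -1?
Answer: -1035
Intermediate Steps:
k(H) = -11*H (k(H) = H - 12*H = -11*H)
r(O) = 16 (r(O) = -11*(-1) + 5 = 11 + 5 = 16)
-15*(-2 + r(5)) - 1*825 = -15*(-2 + 16) - 1*825 = -15*14 - 825 = -210 - 825 = -1035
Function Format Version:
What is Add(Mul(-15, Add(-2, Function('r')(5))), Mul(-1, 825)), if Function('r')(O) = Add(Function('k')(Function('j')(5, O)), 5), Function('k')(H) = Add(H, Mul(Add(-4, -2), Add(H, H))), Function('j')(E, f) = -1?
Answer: -1035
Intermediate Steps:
Function('k')(H) = Mul(-11, H) (Function('k')(H) = Add(H, Mul(-6, Mul(2, H))) = Add(H, Mul(-12, H)) = Mul(-11, H))
Function('r')(O) = 16 (Function('r')(O) = Add(Mul(-11, -1), 5) = Add(11, 5) = 16)
Add(Mul(-15, Add(-2, Function('r')(5))), Mul(-1, 825)) = Add(Mul(-15, Add(-2, 16)), Mul(-1, 825)) = Add(Mul(-15, 14), -825) = Add(-210, -825) = -1035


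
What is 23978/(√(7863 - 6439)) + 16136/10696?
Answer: 2017/1337 + 11989*√89/178 ≈ 636.92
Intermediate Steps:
23978/(√(7863 - 6439)) + 16136/10696 = 23978/(√1424) + 16136*(1/10696) = 23978/((4*√89)) + 2017/1337 = 23978*(√89/356) + 2017/1337 = 11989*√89/178 + 2017/1337 = 2017/1337 + 11989*√89/178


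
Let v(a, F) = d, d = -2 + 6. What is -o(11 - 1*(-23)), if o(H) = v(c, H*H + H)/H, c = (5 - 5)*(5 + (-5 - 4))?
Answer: -2/17 ≈ -0.11765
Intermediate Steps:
c = 0 (c = 0*(5 - 9) = 0*(-4) = 0)
d = 4
v(a, F) = 4
o(H) = 4/H
-o(11 - 1*(-23)) = -4/(11 - 1*(-23)) = -4/(11 + 23) = -4/34 = -1*2/17 = -2/17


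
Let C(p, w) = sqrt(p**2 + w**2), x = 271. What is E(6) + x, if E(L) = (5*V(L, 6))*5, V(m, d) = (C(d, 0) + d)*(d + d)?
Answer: 3871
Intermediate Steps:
V(m, d) = 2*d*(d + sqrt(d**2)) (V(m, d) = (sqrt(d**2 + 0**2) + d)*(d + d) = (sqrt(d**2 + 0) + d)*(2*d) = (sqrt(d**2) + d)*(2*d) = (d + sqrt(d**2))*(2*d) = 2*d*(d + sqrt(d**2)))
E(L) = 3600 (E(L) = (5*(2*6*(6 + sqrt(6**2))))*5 = (5*(2*6*(6 + sqrt(36))))*5 = (5*(2*6*(6 + 6)))*5 = (5*(2*6*12))*5 = (5*144)*5 = 720*5 = 3600)
E(6) + x = 3600 + 271 = 3871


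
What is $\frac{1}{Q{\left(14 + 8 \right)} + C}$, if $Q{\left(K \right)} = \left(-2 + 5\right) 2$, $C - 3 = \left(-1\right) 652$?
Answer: $- \frac{1}{643} \approx -0.0015552$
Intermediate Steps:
$C = -649$ ($C = 3 - 652 = -649$)
$Q{\left(K \right)} = 6$ ($Q{\left(K \right)} = 3 \cdot 2 = 6$)
$\frac{1}{Q{\left(14 + 8 \right)} + C} = \frac{1}{6 - 649} = \frac{1}{-643} = - \frac{1}{643}$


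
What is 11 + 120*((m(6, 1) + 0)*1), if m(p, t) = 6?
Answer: 731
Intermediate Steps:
11 + 120*((m(6, 1) + 0)*1) = 11 + 120*((6 + 0)*1) = 11 + 120*(6*1) = 11 + 120*6 = 11 + 720 = 731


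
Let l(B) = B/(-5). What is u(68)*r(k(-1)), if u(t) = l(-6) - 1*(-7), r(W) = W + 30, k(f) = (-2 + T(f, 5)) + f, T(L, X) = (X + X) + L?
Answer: 1476/5 ≈ 295.20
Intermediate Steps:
T(L, X) = L + 2*X (T(L, X) = 2*X + L = L + 2*X)
k(f) = 8 + 2*f (k(f) = (-2 + (f + 2*5)) + f = (-2 + (f + 10)) + f = (-2 + (10 + f)) + f = (8 + f) + f = 8 + 2*f)
r(W) = 30 + W
l(B) = -B/5 (l(B) = B*(-⅕) = -B/5)
u(t) = 41/5 (u(t) = -⅕*(-6) - 1*(-7) = 6/5 + 7 = 41/5)
u(68)*r(k(-1)) = 41*(30 + (8 + 2*(-1)))/5 = 41*(30 + (8 - 2))/5 = 41*(30 + 6)/5 = (41/5)*36 = 1476/5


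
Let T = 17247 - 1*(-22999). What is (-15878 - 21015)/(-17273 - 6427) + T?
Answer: 12074267/300 ≈ 40248.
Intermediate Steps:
T = 40246 (T = 17247 + 22999 = 40246)
(-15878 - 21015)/(-17273 - 6427) + T = (-15878 - 21015)/(-17273 - 6427) + 40246 = -36893/(-23700) + 40246 = -36893*(-1/23700) + 40246 = 467/300 + 40246 = 12074267/300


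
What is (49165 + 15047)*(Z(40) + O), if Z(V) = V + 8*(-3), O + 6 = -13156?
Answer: -844130952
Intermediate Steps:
O = -13162 (O = -6 - 13156 = -13162)
Z(V) = -24 + V (Z(V) = V - 24 = -24 + V)
(49165 + 15047)*(Z(40) + O) = (49165 + 15047)*((-24 + 40) - 13162) = 64212*(16 - 13162) = 64212*(-13146) = -844130952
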